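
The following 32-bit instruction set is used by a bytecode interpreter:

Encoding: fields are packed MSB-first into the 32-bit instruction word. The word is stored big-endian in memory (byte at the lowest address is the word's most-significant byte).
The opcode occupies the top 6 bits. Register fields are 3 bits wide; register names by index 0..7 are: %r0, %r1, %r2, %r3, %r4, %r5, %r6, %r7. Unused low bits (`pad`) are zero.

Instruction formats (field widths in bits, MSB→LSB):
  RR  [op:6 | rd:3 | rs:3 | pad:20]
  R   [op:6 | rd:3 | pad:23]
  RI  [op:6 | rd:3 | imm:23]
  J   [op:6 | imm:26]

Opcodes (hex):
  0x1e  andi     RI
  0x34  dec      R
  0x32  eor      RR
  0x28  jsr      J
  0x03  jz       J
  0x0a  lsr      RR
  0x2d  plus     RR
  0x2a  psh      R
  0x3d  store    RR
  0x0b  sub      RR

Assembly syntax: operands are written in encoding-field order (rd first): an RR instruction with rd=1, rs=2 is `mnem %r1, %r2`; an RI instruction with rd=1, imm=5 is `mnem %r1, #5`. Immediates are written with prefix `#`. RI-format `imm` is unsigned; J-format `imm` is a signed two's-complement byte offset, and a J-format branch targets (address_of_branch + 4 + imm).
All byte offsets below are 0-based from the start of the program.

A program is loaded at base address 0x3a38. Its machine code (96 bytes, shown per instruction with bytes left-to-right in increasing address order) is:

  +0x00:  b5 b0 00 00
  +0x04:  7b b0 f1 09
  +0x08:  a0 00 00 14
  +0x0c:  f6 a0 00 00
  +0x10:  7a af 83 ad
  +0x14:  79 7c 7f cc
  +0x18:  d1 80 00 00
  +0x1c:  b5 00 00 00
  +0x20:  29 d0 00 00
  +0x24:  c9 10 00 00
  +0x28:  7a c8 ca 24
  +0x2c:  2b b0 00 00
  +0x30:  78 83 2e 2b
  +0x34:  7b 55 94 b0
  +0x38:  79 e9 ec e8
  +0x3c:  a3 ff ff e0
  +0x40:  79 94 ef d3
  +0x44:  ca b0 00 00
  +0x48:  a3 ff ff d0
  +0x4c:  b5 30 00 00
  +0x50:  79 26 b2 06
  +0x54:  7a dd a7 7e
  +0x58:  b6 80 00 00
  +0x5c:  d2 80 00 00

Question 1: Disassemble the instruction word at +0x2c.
lsr %r7, %r3

off 0x2c: read 2b b0 00 00 as big → 0x2bb00000
  opcode bits[31:26]=0xa: lsr/RR
  rd@[25:23]=0x7 ⇒ %r7
  rs@[22:20]=0x3 ⇒ %r3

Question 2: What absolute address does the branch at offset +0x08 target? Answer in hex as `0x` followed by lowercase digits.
+0x08: a0 00 00 14 ⇒ word 0xa0000014 (big)
  opcode bits[31:26]=0x28: jsr/J
  imm@[25:0]=0x14 ⇒ #20
  target = base 0x3a38 + off 0x08 + 4 + imm 20 = 0x3a58

0x3a58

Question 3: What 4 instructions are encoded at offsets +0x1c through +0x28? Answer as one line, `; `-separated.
[1c] b5 00 00 00 → 0xb5000000
  op=0xb5000000>>26=0x2d ⇒ plus (RR)
  rd@[25:23]=0x2 ⇒ %r2
  rs@[22:20]=0x0 ⇒ %r0
[20] 29 d0 00 00 → 0x29d00000
  op=0x29d00000>>26=0xa ⇒ lsr (RR)
  rd@[25:23]=0x3 ⇒ %r3
  rs@[22:20]=0x5 ⇒ %r5
[24] c9 10 00 00 → 0xc9100000
  op=0xc9100000>>26=0x32 ⇒ eor (RR)
  rd@[25:23]=0x2 ⇒ %r2
  rs@[22:20]=0x1 ⇒ %r1
[28] 7a c8 ca 24 → 0x7ac8ca24
  op=0x7ac8ca24>>26=0x1e ⇒ andi (RI)
  rd@[25:23]=0x5 ⇒ %r5
  imm@[22:0]=0x48ca24 ⇒ #4770340

plus %r2, %r0; lsr %r3, %r5; eor %r2, %r1; andi %r5, #4770340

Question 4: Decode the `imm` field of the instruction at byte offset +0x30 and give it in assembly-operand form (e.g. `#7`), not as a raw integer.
@+30  big-endian(78 83 2e 2b) = 0x78832e2b
  top 6b → 0x1e → andi [RI]
  rd@[25:23]=0x1 ⇒ %r1
  imm@[22:0]=0x32e2b ⇒ #208427

#208427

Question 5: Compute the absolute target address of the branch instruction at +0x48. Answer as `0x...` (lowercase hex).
off 0x48: read a3 ff ff d0 as big → 0xa3ffffd0
  opcode bits[31:26]=0x28: jsr/J
  imm@[25:0]=0x3ffffd0 (s26→-48) ⇒ #-48
  target = base 0x3a38 + off 0x48 + 4 + imm -48 = 0x3a54

0x3a54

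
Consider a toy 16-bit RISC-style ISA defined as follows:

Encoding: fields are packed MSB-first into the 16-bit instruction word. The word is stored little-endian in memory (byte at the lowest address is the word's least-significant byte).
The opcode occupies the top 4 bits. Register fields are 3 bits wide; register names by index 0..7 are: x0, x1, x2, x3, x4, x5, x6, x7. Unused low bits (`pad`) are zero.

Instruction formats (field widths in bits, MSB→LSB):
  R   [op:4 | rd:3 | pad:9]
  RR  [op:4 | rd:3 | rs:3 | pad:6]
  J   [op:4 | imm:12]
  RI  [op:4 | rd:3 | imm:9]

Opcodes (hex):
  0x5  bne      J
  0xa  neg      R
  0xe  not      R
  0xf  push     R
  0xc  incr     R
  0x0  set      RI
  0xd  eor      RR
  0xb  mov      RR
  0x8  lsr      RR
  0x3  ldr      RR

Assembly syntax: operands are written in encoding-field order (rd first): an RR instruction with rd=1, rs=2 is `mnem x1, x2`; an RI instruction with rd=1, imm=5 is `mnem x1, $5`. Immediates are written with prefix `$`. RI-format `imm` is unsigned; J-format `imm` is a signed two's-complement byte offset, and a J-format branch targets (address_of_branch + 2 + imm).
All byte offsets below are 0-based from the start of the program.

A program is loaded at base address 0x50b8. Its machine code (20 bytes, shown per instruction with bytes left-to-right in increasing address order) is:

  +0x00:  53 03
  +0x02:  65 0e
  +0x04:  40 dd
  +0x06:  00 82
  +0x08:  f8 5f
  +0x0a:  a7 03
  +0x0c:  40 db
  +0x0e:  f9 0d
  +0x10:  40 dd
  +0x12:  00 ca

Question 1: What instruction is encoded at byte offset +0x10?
eor x6, x5

@+10  little-endian(40 dd) = 0xdd40
  opcode bits[15:12]=0xd: eor/RR
  [11:9] rd=6 = x6
  [8:6] rs=5 = x5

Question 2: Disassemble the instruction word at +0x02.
+0x02: 65 0e ⇒ word 0x0e65 (little)
  op=0x0e65>>12=0x0 ⇒ set (RI)
  [11:9] rd=7 = x7
  [8:0] imm=101 = $101

set x7, $101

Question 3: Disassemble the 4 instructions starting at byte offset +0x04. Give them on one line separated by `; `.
off 0x04: read 40 dd as little → 0xdd40
  opcode bits[15:12]=0xd: eor/RR
  [11:9] rd=6 = x6
  [8:6] rs=5 = x5
off 0x06: read 00 82 as little → 0x8200
  opcode bits[15:12]=0x8: lsr/RR
  [11:9] rd=1 = x1
  [8:6] rs=0 = x0
off 0x08: read f8 5f as little → 0x5ff8
  opcode bits[15:12]=0x5: bne/J
  [11:0] imm=4088 (s12→-8) = $-8
off 0x0a: read a7 03 as little → 0x03a7
  opcode bits[15:12]=0x0: set/RI
  [11:9] rd=1 = x1
  [8:0] imm=423 = $423

eor x6, x5; lsr x1, x0; bne $-8; set x1, $423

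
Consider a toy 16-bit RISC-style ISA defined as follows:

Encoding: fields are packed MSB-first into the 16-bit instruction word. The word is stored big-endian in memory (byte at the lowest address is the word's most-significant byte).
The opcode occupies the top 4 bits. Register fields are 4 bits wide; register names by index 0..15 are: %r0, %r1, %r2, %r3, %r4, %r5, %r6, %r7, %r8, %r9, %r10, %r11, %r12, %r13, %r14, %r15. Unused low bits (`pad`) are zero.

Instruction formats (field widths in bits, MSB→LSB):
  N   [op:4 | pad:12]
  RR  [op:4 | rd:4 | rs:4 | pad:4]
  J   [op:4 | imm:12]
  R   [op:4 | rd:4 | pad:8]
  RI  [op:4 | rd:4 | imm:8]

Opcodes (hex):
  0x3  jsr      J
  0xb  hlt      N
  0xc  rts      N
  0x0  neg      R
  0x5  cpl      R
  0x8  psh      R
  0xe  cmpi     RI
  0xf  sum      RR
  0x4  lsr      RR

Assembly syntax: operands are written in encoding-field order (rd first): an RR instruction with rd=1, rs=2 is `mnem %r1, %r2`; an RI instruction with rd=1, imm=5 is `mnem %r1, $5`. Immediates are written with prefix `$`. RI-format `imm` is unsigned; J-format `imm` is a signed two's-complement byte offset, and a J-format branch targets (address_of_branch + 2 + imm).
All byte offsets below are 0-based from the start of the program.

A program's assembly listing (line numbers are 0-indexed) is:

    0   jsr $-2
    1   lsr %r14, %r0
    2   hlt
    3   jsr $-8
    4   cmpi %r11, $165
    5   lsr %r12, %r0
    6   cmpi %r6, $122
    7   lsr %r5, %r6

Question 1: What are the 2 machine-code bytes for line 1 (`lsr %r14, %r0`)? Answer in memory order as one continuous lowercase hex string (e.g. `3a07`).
4e00

line 1 (lsr): pack op=0x4:4|rd=14:4|rs=0:4|pad=0:4 = 0x4e00; big→ 4e 00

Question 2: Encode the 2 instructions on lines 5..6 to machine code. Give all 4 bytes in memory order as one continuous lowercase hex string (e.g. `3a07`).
L5: lsr op=0x4:4|rd=12:4|rs=0:4|pad=0:4 ⇒ 0x4c00 ⇒ big 4c 00
L6: cmpi op=0xe:4|rd=6:4|imm=122:8 ⇒ 0xe67a ⇒ big e6 7a

4c00e67a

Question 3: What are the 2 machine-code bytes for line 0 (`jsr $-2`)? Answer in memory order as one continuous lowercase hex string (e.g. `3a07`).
3ffe

L0: jsr op=0x3:4|imm=-2:12 ⇒ 0x3ffe ⇒ big 3f fe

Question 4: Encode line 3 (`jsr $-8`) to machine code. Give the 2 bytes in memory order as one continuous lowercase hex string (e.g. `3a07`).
3ff8

3. jsr fields op=0x3:4|imm=-8:12 → word 3ff8h → 3f f8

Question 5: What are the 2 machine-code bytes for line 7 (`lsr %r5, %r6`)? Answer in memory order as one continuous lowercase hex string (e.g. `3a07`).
4560

line 7 (lsr): pack op=0x4:4|rd=5:4|rs=6:4|pad=0:4 = 0x4560; big→ 45 60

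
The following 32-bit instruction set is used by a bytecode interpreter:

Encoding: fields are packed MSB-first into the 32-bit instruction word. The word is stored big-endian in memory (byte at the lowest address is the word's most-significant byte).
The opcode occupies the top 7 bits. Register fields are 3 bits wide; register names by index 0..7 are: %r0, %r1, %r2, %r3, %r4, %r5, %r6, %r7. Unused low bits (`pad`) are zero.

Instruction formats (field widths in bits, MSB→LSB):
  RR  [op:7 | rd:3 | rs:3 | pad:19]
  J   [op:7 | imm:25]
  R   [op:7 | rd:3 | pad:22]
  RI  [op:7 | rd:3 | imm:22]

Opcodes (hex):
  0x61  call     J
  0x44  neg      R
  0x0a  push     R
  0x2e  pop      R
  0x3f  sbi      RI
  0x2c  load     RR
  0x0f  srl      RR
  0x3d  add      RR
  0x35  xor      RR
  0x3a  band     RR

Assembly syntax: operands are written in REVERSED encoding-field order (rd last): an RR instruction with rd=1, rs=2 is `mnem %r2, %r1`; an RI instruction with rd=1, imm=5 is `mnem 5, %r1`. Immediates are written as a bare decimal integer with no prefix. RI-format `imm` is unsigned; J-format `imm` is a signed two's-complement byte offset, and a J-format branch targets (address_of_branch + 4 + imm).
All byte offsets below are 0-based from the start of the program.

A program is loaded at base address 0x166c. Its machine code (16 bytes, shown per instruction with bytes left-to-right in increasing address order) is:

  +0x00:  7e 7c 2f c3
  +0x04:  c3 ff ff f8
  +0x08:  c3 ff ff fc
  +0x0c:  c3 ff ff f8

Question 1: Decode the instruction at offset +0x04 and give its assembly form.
call -8

[04] c3 ff ff f8 → 0xc3fffff8
  top 7b → 0x61 → call [J]
  imm: (w>>0)&0x1ffffff=0x1fffff8 (s25→-8) → -8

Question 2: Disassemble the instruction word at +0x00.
off 0x00: read 7e 7c 2f c3 as big → 0x7e7c2fc3
  top 7b → 0x3f → sbi [RI]
  [24:22] rd=1 = %r1
  [21:0] imm=3944387 = 3944387

sbi 3944387, %r1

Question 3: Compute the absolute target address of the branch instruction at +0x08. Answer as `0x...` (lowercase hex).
off 0x08: read c3 ff ff fc as big → 0xc3fffffc
  top 7b → 0x61 → call [J]
  imm: (w>>0)&0x1ffffff=0x1fffffc (s25→-4) → -4
  target = base 0x166c + off 0x08 + 4 + imm -4 = 0x1674

0x1674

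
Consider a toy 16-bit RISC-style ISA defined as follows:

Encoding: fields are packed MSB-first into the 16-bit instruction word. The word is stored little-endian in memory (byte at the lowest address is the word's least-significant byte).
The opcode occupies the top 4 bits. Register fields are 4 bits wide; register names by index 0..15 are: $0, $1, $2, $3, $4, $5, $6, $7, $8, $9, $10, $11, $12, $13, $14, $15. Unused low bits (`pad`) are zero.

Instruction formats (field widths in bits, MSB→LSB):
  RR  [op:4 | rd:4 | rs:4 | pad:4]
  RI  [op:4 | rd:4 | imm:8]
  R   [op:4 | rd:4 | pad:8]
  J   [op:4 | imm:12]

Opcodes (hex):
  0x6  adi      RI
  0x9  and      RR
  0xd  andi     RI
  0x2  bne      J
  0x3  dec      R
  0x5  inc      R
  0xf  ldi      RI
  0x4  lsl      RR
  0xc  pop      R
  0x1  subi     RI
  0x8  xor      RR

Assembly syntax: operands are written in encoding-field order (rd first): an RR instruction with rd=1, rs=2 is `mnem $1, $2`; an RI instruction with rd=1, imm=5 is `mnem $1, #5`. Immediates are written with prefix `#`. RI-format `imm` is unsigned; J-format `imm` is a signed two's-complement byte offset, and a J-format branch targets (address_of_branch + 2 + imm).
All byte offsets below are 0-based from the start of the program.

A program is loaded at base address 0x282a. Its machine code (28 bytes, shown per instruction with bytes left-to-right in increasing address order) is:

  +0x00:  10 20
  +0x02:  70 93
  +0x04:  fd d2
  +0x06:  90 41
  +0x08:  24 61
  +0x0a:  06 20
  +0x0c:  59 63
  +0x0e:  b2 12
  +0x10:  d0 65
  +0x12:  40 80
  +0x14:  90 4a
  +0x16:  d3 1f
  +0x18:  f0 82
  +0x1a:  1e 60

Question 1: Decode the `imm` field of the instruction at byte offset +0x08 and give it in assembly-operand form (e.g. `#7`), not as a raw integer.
#36

off 0x08: read 24 61 as little → 0x6124
  top 4b → 0x6 → adi [RI]
  rd@[11:8]=0x1 ⇒ $1
  imm@[7:0]=0x24 ⇒ #36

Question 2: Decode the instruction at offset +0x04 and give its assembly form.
andi $2, #253

+0x04: fd d2 ⇒ word 0xd2fd (little)
  opcode bits[15:12]=0xd: andi/RI
  rd@[11:8]=0x2 ⇒ $2
  imm@[7:0]=0xfd ⇒ #253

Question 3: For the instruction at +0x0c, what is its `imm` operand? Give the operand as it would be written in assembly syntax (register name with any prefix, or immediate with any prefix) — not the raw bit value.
#89

+0x0c: 59 63 ⇒ word 0x6359 (little)
  opcode bits[15:12]=0x6: adi/RI
  rd@[11:8]=0x3 ⇒ $3
  imm@[7:0]=0x59 ⇒ #89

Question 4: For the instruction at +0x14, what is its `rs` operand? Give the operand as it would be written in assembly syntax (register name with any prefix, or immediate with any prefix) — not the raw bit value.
$9

@+14  little-endian(90 4a) = 0x4a90
  top 4b → 0x4 → lsl [RR]
  [11:8] rd=10 = $10
  [7:4] rs=9 = $9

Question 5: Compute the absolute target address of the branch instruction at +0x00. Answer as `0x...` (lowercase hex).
off 0x00: read 10 20 as little → 0x2010
  top 4b → 0x2 → bne [J]
  imm@[11:0]=0x10 ⇒ #16
  target = base 0x282a + off 0x00 + 2 + imm 16 = 0x283c

0x283c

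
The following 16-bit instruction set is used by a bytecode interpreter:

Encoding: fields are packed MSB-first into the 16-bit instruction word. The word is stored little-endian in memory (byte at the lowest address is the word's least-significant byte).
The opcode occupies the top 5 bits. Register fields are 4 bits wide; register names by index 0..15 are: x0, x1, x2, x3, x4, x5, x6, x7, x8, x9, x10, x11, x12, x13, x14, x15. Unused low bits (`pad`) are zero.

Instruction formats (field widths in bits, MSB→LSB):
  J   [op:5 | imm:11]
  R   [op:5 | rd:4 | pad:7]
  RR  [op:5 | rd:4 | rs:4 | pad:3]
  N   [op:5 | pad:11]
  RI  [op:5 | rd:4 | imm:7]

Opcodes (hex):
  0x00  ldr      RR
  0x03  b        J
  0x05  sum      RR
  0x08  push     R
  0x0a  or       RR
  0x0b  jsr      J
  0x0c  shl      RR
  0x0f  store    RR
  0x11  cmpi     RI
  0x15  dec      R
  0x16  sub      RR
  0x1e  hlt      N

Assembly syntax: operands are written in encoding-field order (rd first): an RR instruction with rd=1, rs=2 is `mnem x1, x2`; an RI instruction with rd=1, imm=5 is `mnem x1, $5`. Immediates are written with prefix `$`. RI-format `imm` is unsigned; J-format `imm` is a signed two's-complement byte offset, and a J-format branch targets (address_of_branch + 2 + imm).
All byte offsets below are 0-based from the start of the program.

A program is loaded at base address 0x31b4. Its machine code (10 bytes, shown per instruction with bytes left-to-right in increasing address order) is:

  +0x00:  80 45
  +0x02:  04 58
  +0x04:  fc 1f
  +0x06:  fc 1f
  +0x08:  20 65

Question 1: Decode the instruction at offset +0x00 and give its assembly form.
+0x00: 80 45 ⇒ word 0x4580 (little)
  op=0x4580>>11=0x8 ⇒ push (R)
  rd@[10:7]=0xb ⇒ x11

push x11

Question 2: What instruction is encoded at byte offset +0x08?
shl x10, x4

off 0x08: read 20 65 as little → 0x6520
  op=0x6520>>11=0xc ⇒ shl (RR)
  rd@[10:7]=0xa ⇒ x10
  rs@[6:3]=0x4 ⇒ x4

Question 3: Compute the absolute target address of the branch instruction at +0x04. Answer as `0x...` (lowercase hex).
@+04  little-endian(fc 1f) = 0x1ffc
  op=0x1ffc>>11=0x3 ⇒ b (J)
  imm: (w>>0)&0x7ff=0x7fc (s11→-4) → $-4
  target = base 0x31b4 + off 0x04 + 2 + imm -4 = 0x31b6

0x31b6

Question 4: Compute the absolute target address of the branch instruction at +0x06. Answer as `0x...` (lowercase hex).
0x31b8

[06] fc 1f → 0x1ffc
  opcode bits[15:11]=0x3: b/J
  imm: (w>>0)&0x7ff=0x7fc (s11→-4) → $-4
  target = base 0x31b4 + off 0x06 + 2 + imm -4 = 0x31b8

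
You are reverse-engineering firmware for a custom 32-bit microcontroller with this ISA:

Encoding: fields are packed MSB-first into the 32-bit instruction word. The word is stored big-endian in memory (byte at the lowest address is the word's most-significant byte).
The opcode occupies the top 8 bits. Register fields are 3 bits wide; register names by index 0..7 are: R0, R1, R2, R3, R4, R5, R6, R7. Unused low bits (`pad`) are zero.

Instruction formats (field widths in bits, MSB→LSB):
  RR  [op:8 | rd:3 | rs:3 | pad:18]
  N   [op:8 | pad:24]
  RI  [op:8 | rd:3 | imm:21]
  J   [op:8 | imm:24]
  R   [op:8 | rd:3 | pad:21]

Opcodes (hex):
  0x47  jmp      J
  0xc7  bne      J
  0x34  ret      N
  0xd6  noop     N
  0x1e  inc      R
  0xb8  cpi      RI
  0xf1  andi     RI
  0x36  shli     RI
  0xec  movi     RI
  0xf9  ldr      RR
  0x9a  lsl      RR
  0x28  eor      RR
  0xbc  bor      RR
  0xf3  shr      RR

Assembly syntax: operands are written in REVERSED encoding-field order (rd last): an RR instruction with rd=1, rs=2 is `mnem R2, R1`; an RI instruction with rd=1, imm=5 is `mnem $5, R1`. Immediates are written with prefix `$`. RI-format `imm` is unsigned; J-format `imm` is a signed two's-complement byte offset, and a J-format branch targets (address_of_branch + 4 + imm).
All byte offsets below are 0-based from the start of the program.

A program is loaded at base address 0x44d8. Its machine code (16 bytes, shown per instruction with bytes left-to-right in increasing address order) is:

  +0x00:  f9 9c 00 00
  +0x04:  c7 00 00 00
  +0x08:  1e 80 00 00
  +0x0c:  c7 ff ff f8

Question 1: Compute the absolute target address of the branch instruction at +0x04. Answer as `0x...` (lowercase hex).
@+04  big-endian(c7 00 00 00) = 0xc7000000
  top 8b → 0xc7 → bne [J]
  imm@[23:0]=0x0 ⇒ $0
  target = base 0x44d8 + off 0x04 + 4 + imm 0 = 0x44e0

0x44e0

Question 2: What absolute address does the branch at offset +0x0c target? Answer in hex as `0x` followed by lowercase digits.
0x44e0

@+0c  big-endian(c7 ff ff f8) = 0xc7fffff8
  top 8b → 0xc7 → bne [J]
  imm: (w>>0)&0xffffff=0xfffff8 (s24→-8) → $-8
  target = base 0x44d8 + off 0x0c + 4 + imm -8 = 0x44e0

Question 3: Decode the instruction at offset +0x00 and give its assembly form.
ldr R7, R4

+0x00: f9 9c 00 00 ⇒ word 0xf99c0000 (big)
  op=0xf99c0000>>24=0xf9 ⇒ ldr (RR)
  rd: (w>>21)&0x7=0x4 → R4
  rs: (w>>18)&0x7=0x7 → R7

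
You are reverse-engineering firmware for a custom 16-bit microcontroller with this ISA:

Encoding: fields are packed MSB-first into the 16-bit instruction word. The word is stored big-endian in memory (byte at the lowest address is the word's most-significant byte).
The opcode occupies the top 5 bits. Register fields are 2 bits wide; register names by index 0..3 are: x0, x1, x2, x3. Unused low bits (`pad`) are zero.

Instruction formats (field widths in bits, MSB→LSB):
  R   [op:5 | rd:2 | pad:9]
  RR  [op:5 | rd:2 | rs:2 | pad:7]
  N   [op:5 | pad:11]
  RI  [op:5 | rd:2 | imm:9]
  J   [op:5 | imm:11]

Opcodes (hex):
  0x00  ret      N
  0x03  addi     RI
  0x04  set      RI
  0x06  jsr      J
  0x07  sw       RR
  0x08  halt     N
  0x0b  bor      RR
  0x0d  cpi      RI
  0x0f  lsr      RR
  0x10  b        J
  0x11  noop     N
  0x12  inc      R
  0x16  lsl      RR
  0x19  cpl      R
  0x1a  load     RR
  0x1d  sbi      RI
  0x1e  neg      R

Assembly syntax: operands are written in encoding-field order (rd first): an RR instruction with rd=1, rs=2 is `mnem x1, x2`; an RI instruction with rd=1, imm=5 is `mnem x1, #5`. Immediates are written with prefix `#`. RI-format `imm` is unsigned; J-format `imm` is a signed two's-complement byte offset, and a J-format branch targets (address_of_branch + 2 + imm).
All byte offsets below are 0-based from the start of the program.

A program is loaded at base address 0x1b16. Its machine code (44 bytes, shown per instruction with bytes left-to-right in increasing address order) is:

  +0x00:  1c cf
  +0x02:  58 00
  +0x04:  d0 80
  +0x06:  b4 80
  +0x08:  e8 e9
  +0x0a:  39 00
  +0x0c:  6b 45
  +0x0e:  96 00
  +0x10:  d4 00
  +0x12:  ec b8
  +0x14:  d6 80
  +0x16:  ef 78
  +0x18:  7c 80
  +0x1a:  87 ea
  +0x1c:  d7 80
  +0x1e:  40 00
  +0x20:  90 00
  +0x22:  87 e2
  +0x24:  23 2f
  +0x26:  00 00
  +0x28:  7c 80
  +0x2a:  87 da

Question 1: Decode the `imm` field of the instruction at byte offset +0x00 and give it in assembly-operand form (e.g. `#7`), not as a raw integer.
+0x00: 1c cf ⇒ word 0x1ccf (big)
  opcode bits[15:11]=0x3: addi/RI
  [10:9] rd=2 = x2
  [8:0] imm=207 = #207

#207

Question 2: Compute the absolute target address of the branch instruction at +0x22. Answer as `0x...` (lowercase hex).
+0x22: 87 e2 ⇒ word 0x87e2 (big)
  top 5b → 0x10 → b [J]
  imm: (w>>0)&0x7ff=0x7e2 (s11→-30) → #-30
  target = base 0x1b16 + off 0x22 + 2 + imm -30 = 0x1b1c

0x1b1c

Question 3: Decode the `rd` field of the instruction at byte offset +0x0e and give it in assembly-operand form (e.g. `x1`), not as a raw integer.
@+0e  big-endian(96 00) = 0x9600
  op=0x9600>>11=0x12 ⇒ inc (R)
  [10:9] rd=3 = x3

x3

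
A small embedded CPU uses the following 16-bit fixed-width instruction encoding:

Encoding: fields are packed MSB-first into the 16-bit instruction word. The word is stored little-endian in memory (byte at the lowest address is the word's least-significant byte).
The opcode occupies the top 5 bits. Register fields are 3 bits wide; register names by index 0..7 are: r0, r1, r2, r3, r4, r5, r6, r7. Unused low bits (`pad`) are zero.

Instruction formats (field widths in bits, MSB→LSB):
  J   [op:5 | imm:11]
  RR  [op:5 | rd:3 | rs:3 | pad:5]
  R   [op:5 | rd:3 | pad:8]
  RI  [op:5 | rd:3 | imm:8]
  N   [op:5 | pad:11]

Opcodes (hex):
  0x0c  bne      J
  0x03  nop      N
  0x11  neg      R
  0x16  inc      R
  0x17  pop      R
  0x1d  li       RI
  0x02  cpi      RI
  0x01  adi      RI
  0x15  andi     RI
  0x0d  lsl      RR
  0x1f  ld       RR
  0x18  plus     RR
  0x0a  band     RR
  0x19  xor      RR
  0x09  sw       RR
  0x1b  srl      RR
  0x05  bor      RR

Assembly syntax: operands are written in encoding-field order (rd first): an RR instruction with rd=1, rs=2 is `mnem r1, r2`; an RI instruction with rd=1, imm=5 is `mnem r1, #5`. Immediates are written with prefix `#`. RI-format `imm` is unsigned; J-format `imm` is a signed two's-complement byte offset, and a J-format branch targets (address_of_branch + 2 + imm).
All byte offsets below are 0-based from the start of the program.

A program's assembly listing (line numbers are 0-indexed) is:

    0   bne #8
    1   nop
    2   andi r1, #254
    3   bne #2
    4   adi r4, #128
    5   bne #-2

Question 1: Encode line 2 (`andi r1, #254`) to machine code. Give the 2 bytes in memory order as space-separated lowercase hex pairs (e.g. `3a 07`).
fe a9

L2: andi op=0x15:5|rd=1:3|imm=254:8 ⇒ 0xa9fe ⇒ little fe a9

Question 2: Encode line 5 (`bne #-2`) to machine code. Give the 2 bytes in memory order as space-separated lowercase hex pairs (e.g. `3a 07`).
line 5 (bne): pack op=0xc:5|imm=-2:11 = 0x67fe; little→ fe 67

fe 67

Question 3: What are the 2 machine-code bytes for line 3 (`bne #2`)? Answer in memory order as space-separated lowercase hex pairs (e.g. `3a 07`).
02 60

3. bne fields op=0xc:5|imm=2:11 → word 6002h → 02 60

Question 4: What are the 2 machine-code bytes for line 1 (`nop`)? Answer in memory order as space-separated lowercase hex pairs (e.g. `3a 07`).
00 18

L1: nop op=0x3:5|pad=0:11 ⇒ 0x1800 ⇒ little 00 18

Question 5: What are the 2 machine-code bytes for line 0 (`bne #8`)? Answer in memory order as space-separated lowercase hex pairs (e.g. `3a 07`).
L0: bne op=0xc:5|imm=8:11 ⇒ 0x6008 ⇒ little 08 60

08 60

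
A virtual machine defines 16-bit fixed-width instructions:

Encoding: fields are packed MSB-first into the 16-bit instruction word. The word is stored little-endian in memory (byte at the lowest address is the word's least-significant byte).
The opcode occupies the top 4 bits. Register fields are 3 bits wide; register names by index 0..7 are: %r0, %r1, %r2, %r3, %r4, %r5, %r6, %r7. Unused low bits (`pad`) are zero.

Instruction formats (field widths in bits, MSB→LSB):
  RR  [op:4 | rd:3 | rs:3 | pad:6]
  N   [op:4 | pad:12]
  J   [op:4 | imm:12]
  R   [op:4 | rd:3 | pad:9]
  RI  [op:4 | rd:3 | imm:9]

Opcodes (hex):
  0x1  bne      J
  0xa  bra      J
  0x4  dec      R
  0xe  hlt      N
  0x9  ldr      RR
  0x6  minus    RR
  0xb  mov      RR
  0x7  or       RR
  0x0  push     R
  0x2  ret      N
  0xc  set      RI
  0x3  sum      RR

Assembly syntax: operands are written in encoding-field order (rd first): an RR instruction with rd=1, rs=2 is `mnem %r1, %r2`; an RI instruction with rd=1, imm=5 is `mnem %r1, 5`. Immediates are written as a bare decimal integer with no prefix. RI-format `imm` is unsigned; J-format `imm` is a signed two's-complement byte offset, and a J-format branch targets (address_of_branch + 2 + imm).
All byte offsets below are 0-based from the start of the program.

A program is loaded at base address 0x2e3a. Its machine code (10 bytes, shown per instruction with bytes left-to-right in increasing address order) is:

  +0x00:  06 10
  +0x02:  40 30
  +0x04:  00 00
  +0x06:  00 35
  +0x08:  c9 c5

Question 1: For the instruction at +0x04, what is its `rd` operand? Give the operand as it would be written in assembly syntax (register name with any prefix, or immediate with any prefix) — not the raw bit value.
off 0x04: read 00 00 as little → 0x0000
  top 4b → 0x0 → push [R]
  rd: (w>>9)&0x7=0x0 → %r0

%r0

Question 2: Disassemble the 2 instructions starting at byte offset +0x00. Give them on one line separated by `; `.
@+00  little-endian(06 10) = 0x1006
  top 4b → 0x1 → bne [J]
  imm: (w>>0)&0xfff=0x6 → 6
@+02  little-endian(40 30) = 0x3040
  top 4b → 0x3 → sum [RR]
  rd: (w>>9)&0x7=0x0 → %r0
  rs: (w>>6)&0x7=0x1 → %r1

bne 6; sum %r0, %r1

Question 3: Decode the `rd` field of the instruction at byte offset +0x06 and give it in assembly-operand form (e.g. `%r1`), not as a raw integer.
%r2

[06] 00 35 → 0x3500
  op=0x3500>>12=0x3 ⇒ sum (RR)
  rd@[11:9]=0x2 ⇒ %r2
  rs@[8:6]=0x4 ⇒ %r4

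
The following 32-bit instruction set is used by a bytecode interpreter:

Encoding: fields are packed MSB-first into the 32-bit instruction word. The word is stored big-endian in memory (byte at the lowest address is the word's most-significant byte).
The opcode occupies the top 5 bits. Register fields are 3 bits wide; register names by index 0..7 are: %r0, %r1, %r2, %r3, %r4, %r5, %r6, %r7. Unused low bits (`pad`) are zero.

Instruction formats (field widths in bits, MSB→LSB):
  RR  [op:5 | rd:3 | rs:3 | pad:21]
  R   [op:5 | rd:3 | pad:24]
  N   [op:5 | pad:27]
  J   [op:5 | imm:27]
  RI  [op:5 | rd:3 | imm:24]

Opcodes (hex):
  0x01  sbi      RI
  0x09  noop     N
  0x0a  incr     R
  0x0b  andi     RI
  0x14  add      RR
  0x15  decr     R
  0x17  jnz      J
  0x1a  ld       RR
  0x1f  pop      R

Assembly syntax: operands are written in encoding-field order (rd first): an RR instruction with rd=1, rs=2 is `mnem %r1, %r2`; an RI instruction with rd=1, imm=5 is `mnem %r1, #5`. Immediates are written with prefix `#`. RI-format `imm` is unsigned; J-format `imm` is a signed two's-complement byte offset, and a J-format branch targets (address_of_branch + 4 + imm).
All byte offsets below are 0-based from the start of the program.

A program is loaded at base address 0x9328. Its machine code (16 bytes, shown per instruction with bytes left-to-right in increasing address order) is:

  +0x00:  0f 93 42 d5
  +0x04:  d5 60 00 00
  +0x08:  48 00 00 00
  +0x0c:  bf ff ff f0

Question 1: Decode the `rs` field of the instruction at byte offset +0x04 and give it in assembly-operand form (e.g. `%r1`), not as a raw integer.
%r3

@+04  big-endian(d5 60 00 00) = 0xd5600000
  opcode bits[31:27]=0x1a: ld/RR
  [26:24] rd=5 = %r5
  [23:21] rs=3 = %r3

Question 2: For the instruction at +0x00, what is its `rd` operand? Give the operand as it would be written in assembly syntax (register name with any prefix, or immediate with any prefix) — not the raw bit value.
%r7

off 0x00: read 0f 93 42 d5 as big → 0x0f9342d5
  op=0x0f9342d5>>27=0x1 ⇒ sbi (RI)
  [26:24] rd=7 = %r7
  [23:0] imm=9650901 = #9650901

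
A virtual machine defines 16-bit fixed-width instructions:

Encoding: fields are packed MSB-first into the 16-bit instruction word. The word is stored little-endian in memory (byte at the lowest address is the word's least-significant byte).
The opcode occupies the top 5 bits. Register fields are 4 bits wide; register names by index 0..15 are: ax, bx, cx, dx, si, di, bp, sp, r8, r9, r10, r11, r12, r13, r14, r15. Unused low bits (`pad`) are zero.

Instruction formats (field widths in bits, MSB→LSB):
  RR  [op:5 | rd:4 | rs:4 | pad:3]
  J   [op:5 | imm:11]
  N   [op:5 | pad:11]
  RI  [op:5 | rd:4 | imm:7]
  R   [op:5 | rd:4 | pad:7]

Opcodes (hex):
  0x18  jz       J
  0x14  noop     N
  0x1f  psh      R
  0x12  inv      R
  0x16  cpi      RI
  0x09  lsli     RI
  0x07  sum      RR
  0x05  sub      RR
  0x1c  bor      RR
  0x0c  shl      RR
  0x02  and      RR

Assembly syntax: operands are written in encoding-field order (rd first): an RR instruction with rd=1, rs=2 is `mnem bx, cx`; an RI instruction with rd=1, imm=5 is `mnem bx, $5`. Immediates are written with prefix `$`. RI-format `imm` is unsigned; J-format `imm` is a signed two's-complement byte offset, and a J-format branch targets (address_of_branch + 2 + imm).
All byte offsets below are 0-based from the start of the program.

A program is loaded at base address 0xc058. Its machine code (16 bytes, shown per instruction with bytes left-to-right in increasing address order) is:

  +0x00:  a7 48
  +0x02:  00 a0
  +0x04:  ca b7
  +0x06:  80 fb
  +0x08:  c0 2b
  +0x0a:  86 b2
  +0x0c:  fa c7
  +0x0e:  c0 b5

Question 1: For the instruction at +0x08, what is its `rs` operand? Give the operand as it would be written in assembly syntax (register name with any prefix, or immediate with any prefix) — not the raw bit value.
off 0x08: read c0 2b as little → 0x2bc0
  top 5b → 0x5 → sub [RR]
  rd@[10:7]=0x7 ⇒ sp
  rs@[6:3]=0x8 ⇒ r8

r8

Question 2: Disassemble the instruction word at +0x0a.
cpi di, $6

+0x0a: 86 b2 ⇒ word 0xb286 (little)
  top 5b → 0x16 → cpi [RI]
  [10:7] rd=5 = di
  [6:0] imm=6 = $6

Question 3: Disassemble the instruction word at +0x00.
@+00  little-endian(a7 48) = 0x48a7
  top 5b → 0x9 → lsli [RI]
  [10:7] rd=1 = bx
  [6:0] imm=39 = $39

lsli bx, $39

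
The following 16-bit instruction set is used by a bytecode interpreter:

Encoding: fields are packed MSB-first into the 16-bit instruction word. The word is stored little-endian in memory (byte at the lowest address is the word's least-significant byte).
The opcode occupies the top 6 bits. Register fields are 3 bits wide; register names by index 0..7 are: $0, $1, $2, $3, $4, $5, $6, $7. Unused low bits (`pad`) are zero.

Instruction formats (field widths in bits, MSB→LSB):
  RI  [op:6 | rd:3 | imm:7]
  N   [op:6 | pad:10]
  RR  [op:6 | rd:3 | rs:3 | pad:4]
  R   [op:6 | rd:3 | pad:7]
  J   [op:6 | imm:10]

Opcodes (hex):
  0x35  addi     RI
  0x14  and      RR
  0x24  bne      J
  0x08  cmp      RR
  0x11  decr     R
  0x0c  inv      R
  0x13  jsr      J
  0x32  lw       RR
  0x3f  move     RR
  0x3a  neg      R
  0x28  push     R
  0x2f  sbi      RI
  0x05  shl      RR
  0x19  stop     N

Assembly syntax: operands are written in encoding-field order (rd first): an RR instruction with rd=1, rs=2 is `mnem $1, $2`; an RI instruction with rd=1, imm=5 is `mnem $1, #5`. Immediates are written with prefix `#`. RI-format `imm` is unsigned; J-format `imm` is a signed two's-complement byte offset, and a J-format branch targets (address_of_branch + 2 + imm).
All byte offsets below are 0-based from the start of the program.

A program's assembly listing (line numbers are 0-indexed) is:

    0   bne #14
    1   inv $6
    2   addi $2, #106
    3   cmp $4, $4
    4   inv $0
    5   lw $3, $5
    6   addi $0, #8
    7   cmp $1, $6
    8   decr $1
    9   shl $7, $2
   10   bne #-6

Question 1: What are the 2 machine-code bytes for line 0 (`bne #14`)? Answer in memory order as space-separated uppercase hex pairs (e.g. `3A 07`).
0. bne fields op=0x24:6|imm=14:10 → word 900eh → 0e 90

0E 90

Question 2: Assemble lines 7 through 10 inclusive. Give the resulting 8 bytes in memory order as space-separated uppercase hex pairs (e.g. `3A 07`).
E0 20 80 44 A0 17 FA 93

7. cmp fields op=0x8:6|rd=1:3|rs=6:3|pad=0:4 → word 20e0h → e0 20
8. decr fields op=0x11:6|rd=1:3|pad=0:7 → word 4480h → 80 44
9. shl fields op=0x5:6|rd=7:3|rs=2:3|pad=0:4 → word 17a0h → a0 17
10. bne fields op=0x24:6|imm=-6:10 → word 93fah → fa 93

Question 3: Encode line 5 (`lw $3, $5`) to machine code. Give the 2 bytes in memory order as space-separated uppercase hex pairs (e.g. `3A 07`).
line 5 (lw): pack op=0x32:6|rd=3:3|rs=5:3|pad=0:4 = 0xc9d0; little→ d0 c9

D0 C9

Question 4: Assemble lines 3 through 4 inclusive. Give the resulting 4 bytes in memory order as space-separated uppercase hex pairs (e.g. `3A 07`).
40 22 00 30

line 3 (cmp): pack op=0x8:6|rd=4:3|rs=4:3|pad=0:4 = 0x2240; little→ 40 22
line 4 (inv): pack op=0xc:6|rd=0:3|pad=0:7 = 0x3000; little→ 00 30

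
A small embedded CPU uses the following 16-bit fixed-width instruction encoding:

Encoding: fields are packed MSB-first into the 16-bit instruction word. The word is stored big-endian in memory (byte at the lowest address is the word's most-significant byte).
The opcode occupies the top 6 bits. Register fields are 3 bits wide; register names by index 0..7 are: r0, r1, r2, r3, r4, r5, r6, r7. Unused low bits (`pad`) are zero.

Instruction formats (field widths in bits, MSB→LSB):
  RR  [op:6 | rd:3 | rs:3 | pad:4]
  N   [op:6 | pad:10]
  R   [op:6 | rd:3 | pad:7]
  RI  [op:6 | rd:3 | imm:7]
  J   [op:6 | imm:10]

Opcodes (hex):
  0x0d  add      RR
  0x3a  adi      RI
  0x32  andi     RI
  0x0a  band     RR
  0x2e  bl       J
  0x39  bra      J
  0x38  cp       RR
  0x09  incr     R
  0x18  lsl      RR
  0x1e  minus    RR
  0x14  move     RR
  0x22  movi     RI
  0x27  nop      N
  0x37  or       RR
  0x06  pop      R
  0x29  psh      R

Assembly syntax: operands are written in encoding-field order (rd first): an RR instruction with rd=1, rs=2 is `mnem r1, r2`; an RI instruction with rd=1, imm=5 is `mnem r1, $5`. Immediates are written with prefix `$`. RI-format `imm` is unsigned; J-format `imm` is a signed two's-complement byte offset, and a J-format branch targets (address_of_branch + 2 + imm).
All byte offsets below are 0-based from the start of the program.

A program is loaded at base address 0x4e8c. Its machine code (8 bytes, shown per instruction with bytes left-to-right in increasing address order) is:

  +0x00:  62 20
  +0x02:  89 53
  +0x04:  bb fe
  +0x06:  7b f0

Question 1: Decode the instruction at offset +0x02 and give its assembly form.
+0x02: 89 53 ⇒ word 0x8953 (big)
  opcode bits[15:10]=0x22: movi/RI
  rd: (w>>7)&0x7=0x2 → r2
  imm: (w>>0)&0x7f=0x53 → $83

movi r2, $83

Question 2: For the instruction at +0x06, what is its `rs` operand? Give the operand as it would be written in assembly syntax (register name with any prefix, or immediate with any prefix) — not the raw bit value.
r7

+0x06: 7b f0 ⇒ word 0x7bf0 (big)
  top 6b → 0x1e → minus [RR]
  rd: (w>>7)&0x7=0x7 → r7
  rs: (w>>4)&0x7=0x7 → r7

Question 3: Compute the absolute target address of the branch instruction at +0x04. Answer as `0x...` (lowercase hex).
[04] bb fe → 0xbbfe
  op=0xbbfe>>10=0x2e ⇒ bl (J)
  [9:0] imm=1022 (s10→-2) = $-2
  target = base 0x4e8c + off 0x04 + 2 + imm -2 = 0x4e90

0x4e90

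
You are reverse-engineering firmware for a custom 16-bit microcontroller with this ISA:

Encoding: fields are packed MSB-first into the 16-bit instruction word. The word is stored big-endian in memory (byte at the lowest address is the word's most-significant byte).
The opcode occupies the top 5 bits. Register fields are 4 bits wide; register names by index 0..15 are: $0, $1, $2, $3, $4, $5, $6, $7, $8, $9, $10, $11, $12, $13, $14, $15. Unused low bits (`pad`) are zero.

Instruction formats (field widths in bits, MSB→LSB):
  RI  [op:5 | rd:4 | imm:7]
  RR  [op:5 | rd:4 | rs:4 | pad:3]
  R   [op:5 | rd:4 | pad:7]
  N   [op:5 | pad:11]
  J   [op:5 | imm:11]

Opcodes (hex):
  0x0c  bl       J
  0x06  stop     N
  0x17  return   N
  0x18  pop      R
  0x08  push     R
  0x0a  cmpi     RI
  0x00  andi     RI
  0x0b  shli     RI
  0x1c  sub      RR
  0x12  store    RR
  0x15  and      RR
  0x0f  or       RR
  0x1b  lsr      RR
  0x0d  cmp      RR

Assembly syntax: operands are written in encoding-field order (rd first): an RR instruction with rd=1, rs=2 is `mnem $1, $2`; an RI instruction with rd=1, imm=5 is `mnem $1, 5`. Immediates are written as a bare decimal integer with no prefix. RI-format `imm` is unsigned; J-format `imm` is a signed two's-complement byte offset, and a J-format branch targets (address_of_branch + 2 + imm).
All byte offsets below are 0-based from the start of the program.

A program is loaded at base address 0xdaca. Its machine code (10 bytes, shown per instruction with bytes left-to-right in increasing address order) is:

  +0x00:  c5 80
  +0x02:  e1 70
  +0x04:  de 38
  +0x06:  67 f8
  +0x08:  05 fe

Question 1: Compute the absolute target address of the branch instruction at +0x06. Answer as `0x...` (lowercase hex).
[06] 67 f8 → 0x67f8
  top 5b → 0xc → bl [J]
  imm@[10:0]=0x7f8 (s11→-8) ⇒ -8
  target = base 0xdaca + off 0x06 + 2 + imm -8 = 0xdaca

0xdaca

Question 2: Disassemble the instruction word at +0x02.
sub $2, $14

[02] e1 70 → 0xe170
  top 5b → 0x1c → sub [RR]
  rd: (w>>7)&0xf=0x2 → $2
  rs: (w>>3)&0xf=0xe → $14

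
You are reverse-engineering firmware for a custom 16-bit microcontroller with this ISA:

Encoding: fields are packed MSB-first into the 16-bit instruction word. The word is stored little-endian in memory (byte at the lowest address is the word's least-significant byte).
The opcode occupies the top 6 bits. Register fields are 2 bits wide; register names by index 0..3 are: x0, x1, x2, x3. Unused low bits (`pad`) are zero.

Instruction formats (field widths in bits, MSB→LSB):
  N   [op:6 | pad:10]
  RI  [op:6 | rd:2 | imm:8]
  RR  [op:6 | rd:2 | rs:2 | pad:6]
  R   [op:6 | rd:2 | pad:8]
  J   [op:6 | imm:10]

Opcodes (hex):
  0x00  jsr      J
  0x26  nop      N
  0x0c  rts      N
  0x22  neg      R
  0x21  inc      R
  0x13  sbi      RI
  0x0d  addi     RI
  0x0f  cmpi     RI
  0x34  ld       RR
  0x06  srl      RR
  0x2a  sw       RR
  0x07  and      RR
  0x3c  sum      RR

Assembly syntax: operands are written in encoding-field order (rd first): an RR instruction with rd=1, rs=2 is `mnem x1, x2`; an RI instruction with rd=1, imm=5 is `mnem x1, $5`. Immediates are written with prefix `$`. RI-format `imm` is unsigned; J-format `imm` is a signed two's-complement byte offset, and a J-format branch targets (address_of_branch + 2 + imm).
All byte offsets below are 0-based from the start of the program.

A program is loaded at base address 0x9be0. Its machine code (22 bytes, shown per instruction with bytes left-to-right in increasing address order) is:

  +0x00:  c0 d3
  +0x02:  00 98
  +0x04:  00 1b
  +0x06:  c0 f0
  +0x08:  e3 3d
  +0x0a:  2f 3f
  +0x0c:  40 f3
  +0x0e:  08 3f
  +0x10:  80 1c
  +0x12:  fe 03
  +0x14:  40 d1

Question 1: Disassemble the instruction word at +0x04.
srl x3, x0

[04] 00 1b → 0x1b00
  opcode bits[15:10]=0x6: srl/RR
  rd: (w>>8)&0x3=0x3 → x3
  rs: (w>>6)&0x3=0x0 → x0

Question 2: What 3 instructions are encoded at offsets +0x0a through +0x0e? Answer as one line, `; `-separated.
cmpi x3, $47; sum x3, x1; cmpi x3, $8

[0a] 2f 3f → 0x3f2f
  op=0x3f2f>>10=0xf ⇒ cmpi (RI)
  rd: (w>>8)&0x3=0x3 → x3
  imm: (w>>0)&0xff=0x2f → $47
[0c] 40 f3 → 0xf340
  op=0xf340>>10=0x3c ⇒ sum (RR)
  rd: (w>>8)&0x3=0x3 → x3
  rs: (w>>6)&0x3=0x1 → x1
[0e] 08 3f → 0x3f08
  op=0x3f08>>10=0xf ⇒ cmpi (RI)
  rd: (w>>8)&0x3=0x3 → x3
  imm: (w>>0)&0xff=0x8 → $8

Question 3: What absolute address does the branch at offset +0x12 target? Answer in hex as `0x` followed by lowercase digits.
0x9bf2

off 0x12: read fe 03 as little → 0x03fe
  opcode bits[15:10]=0x0: jsr/J
  imm@[9:0]=0x3fe (s10→-2) ⇒ $-2
  target = base 0x9be0 + off 0x12 + 2 + imm -2 = 0x9bf2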